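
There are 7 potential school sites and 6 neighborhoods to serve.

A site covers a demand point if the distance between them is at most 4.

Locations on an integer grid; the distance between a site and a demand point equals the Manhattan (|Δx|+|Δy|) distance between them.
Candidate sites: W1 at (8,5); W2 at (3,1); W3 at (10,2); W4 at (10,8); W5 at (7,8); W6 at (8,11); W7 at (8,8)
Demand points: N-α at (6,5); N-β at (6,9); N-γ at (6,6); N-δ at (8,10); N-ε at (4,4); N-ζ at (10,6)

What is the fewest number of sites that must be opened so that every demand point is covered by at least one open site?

Coverage sets (demand points within 4 of each site):
  W1: {N-α, N-γ, N-ζ}
  W2: {N-ε}
  W3: {N-ζ}
  W4: {N-δ, N-ζ}
  W5: {N-α, N-β, N-γ, N-δ}
  W6: {N-β, N-δ}
  W7: {N-β, N-γ, N-δ, N-ζ}
No 2 sites suffice: every size-2 union leaves at least one demand point uncovered.
But {W1, W2, W5} covers everything, so the minimum is 3.

3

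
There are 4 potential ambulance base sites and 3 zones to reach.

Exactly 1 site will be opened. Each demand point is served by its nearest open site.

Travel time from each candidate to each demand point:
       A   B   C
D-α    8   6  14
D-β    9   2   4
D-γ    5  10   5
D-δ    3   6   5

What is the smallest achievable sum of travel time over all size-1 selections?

Open {D-δ}.
  A→D-δ 3, B→D-δ 6, C→D-δ 5  ⇒ total 14.
Compare {D-β}: total 15.
Compare {D-γ}: total 20.
No size-1 selection does better; minimum is 14.

14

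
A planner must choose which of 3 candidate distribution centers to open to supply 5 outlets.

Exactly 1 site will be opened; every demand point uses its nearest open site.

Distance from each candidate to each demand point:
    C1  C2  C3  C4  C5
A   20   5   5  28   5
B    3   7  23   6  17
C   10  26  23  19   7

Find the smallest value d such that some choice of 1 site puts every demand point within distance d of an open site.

23

Open {B}.
  Farthest demand point is C3 at distance 23 (to B); all others are ≤ 23.
With {C} the worst case is 26.
With {A} the worst case is 28.
No size-1 selection achieves below 23.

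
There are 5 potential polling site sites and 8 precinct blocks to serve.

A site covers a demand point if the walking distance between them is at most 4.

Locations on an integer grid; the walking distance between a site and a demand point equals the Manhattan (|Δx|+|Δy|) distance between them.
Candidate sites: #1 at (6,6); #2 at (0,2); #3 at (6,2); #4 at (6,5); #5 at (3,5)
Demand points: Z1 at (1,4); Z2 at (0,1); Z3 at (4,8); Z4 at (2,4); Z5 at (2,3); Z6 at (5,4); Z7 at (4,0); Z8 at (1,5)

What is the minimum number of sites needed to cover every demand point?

3

Coverage sets (demand points within 4 of each site):
  #1: {Z3, Z6}
  #2: {Z1, Z2, Z4, Z5, Z8}
  #3: {Z6, Z7}
  #4: {Z6}
  #5: {Z1, Z3, Z4, Z5, Z6, Z8}
No 2 sites suffice: every size-2 union leaves at least one demand point uncovered.
But {#1, #2, #3} covers everything, so the minimum is 3.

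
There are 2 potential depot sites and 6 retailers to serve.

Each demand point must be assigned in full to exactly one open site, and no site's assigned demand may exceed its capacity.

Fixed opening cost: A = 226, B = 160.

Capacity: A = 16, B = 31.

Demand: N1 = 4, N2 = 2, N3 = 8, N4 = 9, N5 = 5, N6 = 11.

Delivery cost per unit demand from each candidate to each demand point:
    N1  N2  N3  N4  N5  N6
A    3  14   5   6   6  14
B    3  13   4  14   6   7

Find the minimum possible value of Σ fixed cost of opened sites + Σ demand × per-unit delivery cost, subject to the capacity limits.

Open {A, B}; cheapest assignment that respects the capacities:
  A (cap 16, load 14): N4, N5 — cost 9×6 + 5×6 = 84
  B (cap 31, load 25): N1, N2, N3, N6 — cost 4×3 + 2×13 + 8×4 + 11×7 = 147
  Shipping 231, fixed 386 → total 617.
  Any other capacity-feasible assignment to {A, B} ships for at least 231.
Total demand is 39 and no other set of sites has combined capacity ≥ 39, so {A, B} is the only feasible choice of open sites. Minimum: 617.

617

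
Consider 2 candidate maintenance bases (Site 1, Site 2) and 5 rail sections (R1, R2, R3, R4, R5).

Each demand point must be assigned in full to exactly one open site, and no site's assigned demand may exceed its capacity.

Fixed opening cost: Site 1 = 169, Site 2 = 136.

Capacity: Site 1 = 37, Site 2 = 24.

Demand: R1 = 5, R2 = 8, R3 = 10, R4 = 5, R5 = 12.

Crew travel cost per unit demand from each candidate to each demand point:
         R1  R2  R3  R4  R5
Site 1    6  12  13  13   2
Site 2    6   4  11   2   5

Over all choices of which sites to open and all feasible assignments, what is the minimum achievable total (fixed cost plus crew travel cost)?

Open {Site 1, Site 2}; cheapest assignment that respects the capacities:
  Site 1 (cap 37, load 17): R1, R5 — cost 5×6 + 12×2 = 54
  Site 2 (cap 24, load 23): R2, R3, R4 — cost 8×4 + 10×11 + 5×2 = 152
  Shipping 206, fixed 305 → total 511.
  Any other capacity-feasible assignment to {Site 1, Site 2} ships for at least 206.
Total demand is 40 and no other set of sites has combined capacity ≥ 40, so {Site 1, Site 2} is the only feasible choice of open sites. Minimum: 511.

511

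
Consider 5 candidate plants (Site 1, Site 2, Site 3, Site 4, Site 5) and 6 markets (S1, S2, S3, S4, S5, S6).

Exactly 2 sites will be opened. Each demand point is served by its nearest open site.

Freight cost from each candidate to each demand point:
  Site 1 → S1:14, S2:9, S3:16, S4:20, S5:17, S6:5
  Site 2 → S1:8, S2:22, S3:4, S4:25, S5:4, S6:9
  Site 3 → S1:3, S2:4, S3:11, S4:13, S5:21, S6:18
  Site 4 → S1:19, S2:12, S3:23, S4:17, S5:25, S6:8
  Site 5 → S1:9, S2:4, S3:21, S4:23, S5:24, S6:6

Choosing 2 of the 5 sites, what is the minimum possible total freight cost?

37

Open {Site 2, Site 3}.
  S1→Site 3 3, S2→Site 3 4, S3→Site 2 4, S4→Site 3 13, S5→Site 2 4, S6→Site 2 9  ⇒ total 37.
Compare {Site 2, Site 5}: total 49.
Compare {Site 1, Site 2}: total 50.
No size-2 selection does better; minimum is 37.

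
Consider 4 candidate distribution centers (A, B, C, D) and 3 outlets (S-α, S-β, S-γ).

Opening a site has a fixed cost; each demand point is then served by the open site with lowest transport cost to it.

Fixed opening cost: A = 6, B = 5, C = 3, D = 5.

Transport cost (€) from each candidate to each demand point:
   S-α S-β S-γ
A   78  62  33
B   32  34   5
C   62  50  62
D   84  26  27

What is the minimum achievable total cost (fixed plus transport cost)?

Open {B, D}: assign each demand point to its cheapest open site.
  S-α→B 32, S-β→D 26, S-γ→B 5
  transport cost 63, fixed 10 → total 73.
Compare {B}: transport cost 71 + fixed 5 = 76.
Compare {B, C, D}: transport cost 63 + fixed 13 = 76.
Compare {B, C}: transport cost 71 + fixed 8 = 79.
All other subsets cost ≥ 76. Minimum total cost: 73.

73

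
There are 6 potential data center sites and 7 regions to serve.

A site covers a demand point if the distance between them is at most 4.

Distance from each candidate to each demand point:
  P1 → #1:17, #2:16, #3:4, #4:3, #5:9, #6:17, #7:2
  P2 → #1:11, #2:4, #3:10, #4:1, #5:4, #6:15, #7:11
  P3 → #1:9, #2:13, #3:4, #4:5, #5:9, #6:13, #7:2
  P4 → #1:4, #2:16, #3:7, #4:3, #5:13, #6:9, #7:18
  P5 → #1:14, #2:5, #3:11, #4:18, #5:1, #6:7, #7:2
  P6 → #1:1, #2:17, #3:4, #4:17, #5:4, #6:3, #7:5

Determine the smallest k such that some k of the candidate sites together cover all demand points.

3

Coverage sets (demand points within 4 of each site):
  P1: {#3, #4, #7}
  P2: {#2, #4, #5}
  P3: {#3, #7}
  P4: {#1, #4}
  P5: {#5, #7}
  P6: {#1, #3, #5, #6}
No 2 sites suffice: every size-2 union leaves at least one demand point uncovered.
But {P1, P2, P6} covers everything, so the minimum is 3.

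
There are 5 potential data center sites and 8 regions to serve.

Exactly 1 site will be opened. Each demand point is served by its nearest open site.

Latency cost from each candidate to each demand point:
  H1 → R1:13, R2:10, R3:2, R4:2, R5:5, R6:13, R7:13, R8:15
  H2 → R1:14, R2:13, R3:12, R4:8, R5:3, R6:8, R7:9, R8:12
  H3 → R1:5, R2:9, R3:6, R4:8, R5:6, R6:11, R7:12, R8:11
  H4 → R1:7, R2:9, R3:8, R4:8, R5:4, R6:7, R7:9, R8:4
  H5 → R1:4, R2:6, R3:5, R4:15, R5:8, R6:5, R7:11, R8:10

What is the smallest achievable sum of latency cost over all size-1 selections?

Open {H4}.
  R1→H4 7, R2→H4 9, R3→H4 8, R4→H4 8, R5→H4 4, R6→H4 7, R7→H4 9, R8→H4 4  ⇒ total 56.
Compare {H5}: total 64.
Compare {H3}: total 68.
No size-1 selection does better; minimum is 56.

56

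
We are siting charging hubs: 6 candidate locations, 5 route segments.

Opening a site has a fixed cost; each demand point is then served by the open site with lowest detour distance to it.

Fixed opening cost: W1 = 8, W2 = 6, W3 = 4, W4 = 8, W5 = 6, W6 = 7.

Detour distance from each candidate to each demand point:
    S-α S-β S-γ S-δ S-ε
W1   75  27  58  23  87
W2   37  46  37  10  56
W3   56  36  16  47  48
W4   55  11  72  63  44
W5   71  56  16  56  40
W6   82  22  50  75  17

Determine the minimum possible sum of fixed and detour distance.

116

Open {W2, W3, W4, W6}: assign each demand point to its cheapest open site.
  S-α→W2 37, S-β→W4 11, S-γ→W3 16, S-δ→W2 10, S-ε→W6 17
  detour distance 91, fixed 25 → total 116.
Compare {W2, W4, W5, W6}: detour distance 91 + fixed 27 = 118.
Compare {W2, W3, W6}: detour distance 102 + fixed 17 = 119.
Compare {W2, W5, W6}: detour distance 102 + fixed 19 = 121.
All other subsets cost ≥ 118. Minimum total cost: 116.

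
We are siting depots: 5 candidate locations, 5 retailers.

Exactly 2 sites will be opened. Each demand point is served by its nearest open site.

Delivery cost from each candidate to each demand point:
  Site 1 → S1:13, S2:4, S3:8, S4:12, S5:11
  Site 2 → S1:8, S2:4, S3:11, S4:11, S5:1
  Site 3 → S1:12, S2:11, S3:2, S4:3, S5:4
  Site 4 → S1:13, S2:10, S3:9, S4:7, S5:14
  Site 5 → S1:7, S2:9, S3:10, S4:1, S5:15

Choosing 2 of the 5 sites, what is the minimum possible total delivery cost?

18

Open {Site 2, Site 3}.
  S1→Site 2 8, S2→Site 2 4, S3→Site 3 2, S4→Site 3 3, S5→Site 2 1  ⇒ total 18.
Compare {Site 2, Site 5}: total 23.
Compare {Site 3, Site 5}: total 23.
No size-2 selection does better; minimum is 18.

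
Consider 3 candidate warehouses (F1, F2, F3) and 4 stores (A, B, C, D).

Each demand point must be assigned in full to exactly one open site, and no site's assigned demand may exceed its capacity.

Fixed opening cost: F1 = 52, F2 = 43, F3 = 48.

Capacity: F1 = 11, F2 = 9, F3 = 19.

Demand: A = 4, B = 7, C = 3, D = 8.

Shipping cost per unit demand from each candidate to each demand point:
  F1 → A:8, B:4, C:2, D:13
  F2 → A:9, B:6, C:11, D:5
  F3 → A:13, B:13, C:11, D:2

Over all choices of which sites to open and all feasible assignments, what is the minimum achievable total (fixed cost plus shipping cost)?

202

Open {F1, F3}; cheapest assignment that respects the capacities:
  F1 (cap 11, load 10): B, C — cost 7×4 + 3×2 = 34
  F3 (cap 19, load 12): A, D — cost 4×13 + 8×2 = 68
  Shipping 102, fixed 100 → total 202.
  Any other capacity-feasible assignment to {F1, F3} ships for at least 102.
Compare {F1, F2, F3}: its best feasible assignment gives total 229.
Compare {F2, F3}: its best feasible assignment gives total 234.
Every other set of open sites that can feasibly serve all demand totals ≥ 229 even under its best assignment. Minimum: 202.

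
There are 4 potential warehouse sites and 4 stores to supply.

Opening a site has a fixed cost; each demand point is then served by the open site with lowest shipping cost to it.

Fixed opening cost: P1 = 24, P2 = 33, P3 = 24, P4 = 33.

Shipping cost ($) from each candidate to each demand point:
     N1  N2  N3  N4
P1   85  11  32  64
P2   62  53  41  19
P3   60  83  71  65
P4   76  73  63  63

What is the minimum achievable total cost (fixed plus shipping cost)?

Open {P1, P2}: assign each demand point to its cheapest open site.
  N1→P2 62, N2→P1 11, N3→P1 32, N4→P2 19
  shipping cost 124, fixed 57 → total 181.
Compare {P1, P2, P3}: shipping cost 122 + fixed 81 = 203.
Compare {P2}: shipping cost 175 + fixed 33 = 208.
Compare {P1, P2, P4}: shipping cost 124 + fixed 90 = 214.
All other subsets cost ≥ 203. Minimum total cost: 181.

181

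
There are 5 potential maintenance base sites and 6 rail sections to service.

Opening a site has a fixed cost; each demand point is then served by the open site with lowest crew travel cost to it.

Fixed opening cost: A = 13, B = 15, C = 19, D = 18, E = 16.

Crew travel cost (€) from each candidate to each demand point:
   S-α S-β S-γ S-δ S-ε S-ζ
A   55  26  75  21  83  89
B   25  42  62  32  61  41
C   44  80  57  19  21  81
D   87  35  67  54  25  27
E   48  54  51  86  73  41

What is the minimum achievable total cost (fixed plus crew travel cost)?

232

Open {A, B, D}: assign each demand point to its cheapest open site.
  S-α→B 25, S-β→A 26, S-γ→B 62, S-δ→A 21, S-ε→D 25, S-ζ→D 27
  crew travel cost 186, fixed 46 → total 232.
Compare {A, B, C}: crew travel cost 189 + fixed 47 = 236.
Compare {B, C, D}: crew travel cost 184 + fixed 52 = 236.
Compare {A, B, D, E}: crew travel cost 175 + fixed 62 = 237.
All other subsets cost ≥ 236. Minimum total cost: 232.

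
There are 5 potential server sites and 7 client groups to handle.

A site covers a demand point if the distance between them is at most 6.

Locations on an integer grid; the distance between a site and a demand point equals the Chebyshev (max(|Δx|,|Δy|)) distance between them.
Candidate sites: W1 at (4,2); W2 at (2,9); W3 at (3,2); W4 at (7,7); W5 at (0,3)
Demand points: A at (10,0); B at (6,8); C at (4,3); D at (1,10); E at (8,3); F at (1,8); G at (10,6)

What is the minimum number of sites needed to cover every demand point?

Coverage sets (demand points within 6 of each site):
  W1: {A, B, C, E, F, G}
  W2: {B, C, D, E, F}
  W3: {B, C, E, F}
  W4: {B, C, D, E, F, G}
  W5: {B, C, F}
No single site covers all 7 demand points.
But {W1, W2} covers everything, so the minimum is 2.

2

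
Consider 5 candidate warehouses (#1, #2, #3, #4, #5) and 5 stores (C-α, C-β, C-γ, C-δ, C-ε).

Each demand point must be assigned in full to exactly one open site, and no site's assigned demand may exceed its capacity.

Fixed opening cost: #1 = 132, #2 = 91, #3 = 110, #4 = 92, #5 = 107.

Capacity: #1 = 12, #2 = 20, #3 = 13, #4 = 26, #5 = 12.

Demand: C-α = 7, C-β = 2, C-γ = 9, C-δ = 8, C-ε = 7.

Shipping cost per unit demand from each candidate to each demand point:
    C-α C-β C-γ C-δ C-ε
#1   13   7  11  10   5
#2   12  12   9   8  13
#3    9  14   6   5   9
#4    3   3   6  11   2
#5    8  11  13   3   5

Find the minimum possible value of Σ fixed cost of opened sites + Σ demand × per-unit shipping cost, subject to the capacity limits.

Open {#4, #5}; cheapest assignment that respects the capacities:
  #4 (cap 26, load 25): C-α, C-β, C-γ, C-ε — cost 7×3 + 2×3 + 9×6 + 7×2 = 95
  #5 (cap 12, load 8): C-δ — cost 8×3 = 24
  Shipping 119, fixed 199 → total 318.
  Any other capacity-feasible assignment to {#4, #5} ships for at least 119.
Compare {#3, #4}: its best feasible assignment gives total 337.
Compare {#2, #4}: its best feasible assignment gives total 342.
Every other set of open sites that can feasibly serve all demand totals ≥ 337 even under its best assignment. Minimum: 318.

318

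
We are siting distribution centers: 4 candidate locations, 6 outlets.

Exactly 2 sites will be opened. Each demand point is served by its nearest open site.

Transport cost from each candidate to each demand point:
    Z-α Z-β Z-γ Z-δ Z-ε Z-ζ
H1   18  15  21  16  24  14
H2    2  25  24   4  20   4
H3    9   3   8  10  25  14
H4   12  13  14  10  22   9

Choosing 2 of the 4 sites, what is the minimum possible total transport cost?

41

Open {H2, H3}.
  Z-α→H2 2, Z-β→H3 3, Z-γ→H3 8, Z-δ→H2 4, Z-ε→H2 20, Z-ζ→H2 4  ⇒ total 41.
Compare {H2, H4}: total 57.
Compare {H3, H4}: total 61.
No size-2 selection does better; minimum is 41.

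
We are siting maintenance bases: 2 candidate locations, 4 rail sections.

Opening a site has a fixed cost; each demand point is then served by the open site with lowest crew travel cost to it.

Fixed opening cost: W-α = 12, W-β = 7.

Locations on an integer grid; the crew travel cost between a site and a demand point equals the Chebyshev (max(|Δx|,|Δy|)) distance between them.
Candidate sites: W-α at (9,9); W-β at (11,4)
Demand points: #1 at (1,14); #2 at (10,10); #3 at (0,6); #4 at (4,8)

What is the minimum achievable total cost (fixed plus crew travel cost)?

35

Open {W-α}: assign each demand point to its cheapest open site.
  #1→W-α 8, #2→W-α 1, #3→W-α 9, #4→W-α 5
  crew travel cost 23, fixed 12 → total 35.
Compare {W-β}: crew travel cost 34 + fixed 7 = 41.
Compare {W-α, W-β}: crew travel cost 23 + fixed 19 = 42.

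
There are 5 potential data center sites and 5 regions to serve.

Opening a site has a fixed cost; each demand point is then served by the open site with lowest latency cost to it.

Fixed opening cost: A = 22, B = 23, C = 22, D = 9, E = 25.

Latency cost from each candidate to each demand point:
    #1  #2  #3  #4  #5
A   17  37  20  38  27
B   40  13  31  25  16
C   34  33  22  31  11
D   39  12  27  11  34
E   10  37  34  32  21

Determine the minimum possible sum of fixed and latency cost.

Open {D, E}: assign each demand point to its cheapest open site.
  #1→E 10, #2→D 12, #3→D 27, #4→D 11, #5→E 21
  latency cost 81, fixed 34 → total 115.
Compare {A, D}: latency cost 87 + fixed 31 = 118.
Compare {C, D}: latency cost 90 + fixed 31 = 121.
Compare {C, D, E}: latency cost 66 + fixed 56 = 122.
All other subsets cost ≥ 118. Minimum total cost: 115.

115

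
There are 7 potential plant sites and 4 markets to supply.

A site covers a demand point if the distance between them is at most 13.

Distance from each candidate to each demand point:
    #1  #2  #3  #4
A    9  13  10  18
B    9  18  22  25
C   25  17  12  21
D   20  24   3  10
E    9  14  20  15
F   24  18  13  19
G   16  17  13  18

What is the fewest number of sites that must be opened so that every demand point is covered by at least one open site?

2

Coverage sets (demand points within 13 of each site):
  A: {#1, #2, #3}
  B: {#1}
  C: {#3}
  D: {#3, #4}
  E: {#1}
  F: {#3}
  G: {#3}
No single site covers all 4 demand points.
But {A, D} covers everything, so the minimum is 2.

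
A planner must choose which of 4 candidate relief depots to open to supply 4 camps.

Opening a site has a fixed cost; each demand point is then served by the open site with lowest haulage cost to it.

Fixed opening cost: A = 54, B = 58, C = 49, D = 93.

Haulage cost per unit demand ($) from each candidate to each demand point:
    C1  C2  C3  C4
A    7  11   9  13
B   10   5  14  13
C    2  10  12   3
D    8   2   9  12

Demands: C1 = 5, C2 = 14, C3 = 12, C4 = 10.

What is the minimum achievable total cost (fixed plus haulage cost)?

318

Open {C, D}: assign each demand point to its cheapest open site.
  C1→C 5×2=10, C2→D 14×2=28, C3→D 12×9=108, C4→C 10×3=30
  haulage cost 176, fixed 142 → total 318.
Compare {B, C}: haulage cost 254 + fixed 107 = 361.
Compare {A, C, D}: haulage cost 176 + fixed 196 = 372.
Compare {C}: haulage cost 324 + fixed 49 = 373.
All other subsets cost ≥ 361. Minimum total cost: 318.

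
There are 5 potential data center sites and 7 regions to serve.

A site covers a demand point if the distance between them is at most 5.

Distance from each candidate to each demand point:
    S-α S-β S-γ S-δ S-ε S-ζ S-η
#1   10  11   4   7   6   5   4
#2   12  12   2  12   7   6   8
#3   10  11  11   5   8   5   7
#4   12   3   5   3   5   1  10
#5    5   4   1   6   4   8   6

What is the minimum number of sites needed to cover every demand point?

3

Coverage sets (demand points within 5 of each site):
  #1: {S-γ, S-ζ, S-η}
  #2: {S-γ}
  #3: {S-δ, S-ζ}
  #4: {S-β, S-γ, S-δ, S-ε, S-ζ}
  #5: {S-α, S-β, S-γ, S-ε}
No 2 sites suffice: every size-2 union leaves at least one demand point uncovered.
But {#1, #3, #5} covers everything, so the minimum is 3.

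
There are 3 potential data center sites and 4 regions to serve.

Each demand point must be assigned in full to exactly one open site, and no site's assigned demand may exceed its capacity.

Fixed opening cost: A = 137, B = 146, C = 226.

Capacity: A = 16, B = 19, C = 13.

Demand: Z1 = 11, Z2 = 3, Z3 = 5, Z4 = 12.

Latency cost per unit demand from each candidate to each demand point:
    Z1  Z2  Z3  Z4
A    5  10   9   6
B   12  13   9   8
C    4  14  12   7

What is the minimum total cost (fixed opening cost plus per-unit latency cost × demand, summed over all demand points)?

Open {A, B}; cheapest assignment that respects the capacities:
  A (cap 16, load 14): Z1, Z2 — cost 11×5 + 3×10 = 85
  B (cap 19, load 17): Z3, Z4 — cost 5×9 + 12×8 = 141
  Shipping 226, fixed 283 → total 509.
  Any other capacity-feasible assignment to {A, B} ships for at least 226.
Compare {B, C}: its best feasible assignment gives total 672.
Compare {A, B, C}: its best feasible assignment gives total 700.
Every other set of open sites that can feasibly serve all demand totals ≥ 672 even under its best assignment. Minimum: 509.

509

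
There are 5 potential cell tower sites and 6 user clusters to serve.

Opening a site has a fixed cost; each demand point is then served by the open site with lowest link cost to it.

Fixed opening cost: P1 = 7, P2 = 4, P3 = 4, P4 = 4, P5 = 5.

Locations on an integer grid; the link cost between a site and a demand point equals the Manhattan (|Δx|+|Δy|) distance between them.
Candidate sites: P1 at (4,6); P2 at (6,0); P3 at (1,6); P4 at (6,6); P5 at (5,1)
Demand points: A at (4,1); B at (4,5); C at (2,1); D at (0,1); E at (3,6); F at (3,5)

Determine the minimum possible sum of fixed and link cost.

Open {P1, P5}: assign each demand point to its cheapest open site.
  A→P5 1, B→P1 1, C→P5 3, D→P5 5, E→P1 1, F→P1 2
  link cost 13, fixed 12 → total 25.
Compare {P3, P5}: link cost 18 + fixed 9 = 27.
Compare {P4, P5}: link cost 19 + fixed 9 = 28.
Compare {P1, P2, P5}: link cost 13 + fixed 16 = 29.
All other subsets cost ≥ 27. Minimum total cost: 25.

25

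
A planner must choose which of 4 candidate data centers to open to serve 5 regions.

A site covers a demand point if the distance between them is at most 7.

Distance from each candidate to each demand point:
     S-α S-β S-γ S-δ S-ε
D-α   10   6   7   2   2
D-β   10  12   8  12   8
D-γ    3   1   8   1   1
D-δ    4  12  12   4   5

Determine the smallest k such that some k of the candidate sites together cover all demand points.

2

Coverage sets (demand points within 7 of each site):
  D-α: {S-β, S-γ, S-δ, S-ε}
  D-β: {}
  D-γ: {S-α, S-β, S-δ, S-ε}
  D-δ: {S-α, S-δ, S-ε}
No single site covers all 5 demand points.
But {D-α, D-γ} covers everything, so the minimum is 2.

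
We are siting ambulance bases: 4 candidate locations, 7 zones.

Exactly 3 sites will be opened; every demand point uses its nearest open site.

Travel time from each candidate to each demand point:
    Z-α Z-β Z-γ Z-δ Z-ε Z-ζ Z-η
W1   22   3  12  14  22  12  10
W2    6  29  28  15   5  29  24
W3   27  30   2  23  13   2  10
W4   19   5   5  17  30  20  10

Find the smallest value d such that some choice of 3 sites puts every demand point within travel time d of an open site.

14

Open {W1, W2, W3}.
  Farthest demand point is Z-δ at travel time 14 (to W1); all others are ≤ 14.
With {W1, W2, W4} the worst case is 14.
With {W2, W3, W4} the worst case is 15.
No size-3 selection achieves below 14.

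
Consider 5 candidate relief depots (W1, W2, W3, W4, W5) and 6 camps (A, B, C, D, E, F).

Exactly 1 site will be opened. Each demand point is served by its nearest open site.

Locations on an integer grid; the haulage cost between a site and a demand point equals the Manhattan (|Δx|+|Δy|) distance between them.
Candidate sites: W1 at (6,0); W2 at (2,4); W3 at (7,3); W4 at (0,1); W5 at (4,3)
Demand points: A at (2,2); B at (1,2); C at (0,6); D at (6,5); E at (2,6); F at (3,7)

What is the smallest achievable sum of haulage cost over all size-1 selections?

Open {W2}.
  A→W2 2, B→W2 3, C→W2 4, D→W2 5, E→W2 2, F→W2 4  ⇒ total 20.
Compare {W5}: total 28.
Compare {W4}: total 36.
No size-1 selection does better; minimum is 20.

20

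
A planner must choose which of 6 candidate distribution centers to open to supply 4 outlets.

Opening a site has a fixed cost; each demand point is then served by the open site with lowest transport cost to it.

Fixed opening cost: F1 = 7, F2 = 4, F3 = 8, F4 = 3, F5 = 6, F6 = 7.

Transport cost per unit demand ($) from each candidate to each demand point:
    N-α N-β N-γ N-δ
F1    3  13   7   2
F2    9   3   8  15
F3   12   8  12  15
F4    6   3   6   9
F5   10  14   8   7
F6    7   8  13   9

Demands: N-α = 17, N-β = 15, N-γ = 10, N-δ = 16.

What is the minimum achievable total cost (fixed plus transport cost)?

Open {F1, F4}: assign each demand point to its cheapest open site.
  N-α→F1 17×3=51, N-β→F4 15×3=45, N-γ→F4 10×6=60, N-δ→F1 16×2=32
  transport cost 188, fixed 10 → total 198.
Compare {F1, F2, F4}: transport cost 188 + fixed 14 = 202.
Compare {F1, F4, F5}: transport cost 188 + fixed 16 = 204.
Compare {F1, F4, F6}: transport cost 188 + fixed 17 = 205.
All other subsets cost ≥ 202. Minimum total cost: 198.

198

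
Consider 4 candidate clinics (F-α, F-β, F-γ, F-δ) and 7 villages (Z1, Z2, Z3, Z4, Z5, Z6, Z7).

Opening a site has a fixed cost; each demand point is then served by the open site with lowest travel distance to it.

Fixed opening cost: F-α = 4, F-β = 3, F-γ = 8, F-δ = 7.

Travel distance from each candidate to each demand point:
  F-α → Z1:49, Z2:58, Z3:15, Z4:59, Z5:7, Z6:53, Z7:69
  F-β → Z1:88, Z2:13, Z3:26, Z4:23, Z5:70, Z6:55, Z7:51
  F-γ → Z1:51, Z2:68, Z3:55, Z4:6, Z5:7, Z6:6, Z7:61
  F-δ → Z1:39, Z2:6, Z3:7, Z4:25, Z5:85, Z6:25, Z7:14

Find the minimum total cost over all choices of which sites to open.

Open {F-γ, F-δ}: assign each demand point to its cheapest open site.
  Z1→F-δ 39, Z2→F-δ 6, Z3→F-δ 7, Z4→F-γ 6, Z5→F-γ 7, Z6→F-γ 6, Z7→F-δ 14
  travel distance 85, fixed 15 → total 100.
Compare {F-β, F-γ, F-δ}: travel distance 85 + fixed 18 = 103.
Compare {F-α, F-γ, F-δ}: travel distance 85 + fixed 19 = 104.
Compare {F-α, F-β, F-γ, F-δ}: travel distance 85 + fixed 22 = 107.
All other subsets cost ≥ 103. Minimum total cost: 100.

100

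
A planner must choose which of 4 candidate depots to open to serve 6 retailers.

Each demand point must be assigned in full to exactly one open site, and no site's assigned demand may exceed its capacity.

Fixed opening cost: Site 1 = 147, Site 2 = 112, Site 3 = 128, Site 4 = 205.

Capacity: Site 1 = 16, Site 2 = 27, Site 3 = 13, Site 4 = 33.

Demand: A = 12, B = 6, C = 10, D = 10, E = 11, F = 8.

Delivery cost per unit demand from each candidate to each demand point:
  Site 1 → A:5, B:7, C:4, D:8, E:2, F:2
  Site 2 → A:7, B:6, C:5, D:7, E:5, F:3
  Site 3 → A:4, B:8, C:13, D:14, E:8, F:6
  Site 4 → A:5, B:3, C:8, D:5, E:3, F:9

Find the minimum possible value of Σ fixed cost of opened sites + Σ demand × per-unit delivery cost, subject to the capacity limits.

570

Open {Site 2, Site 4}; cheapest assignment that respects the capacities:
  Site 2 (cap 27, load 24): B, C, F — cost 6×6 + 10×5 + 8×3 = 110
  Site 4 (cap 33, load 33): A, D, E — cost 12×5 + 10×5 + 11×3 = 143
  Shipping 253, fixed 317 → total 570.
  Any other capacity-feasible assignment to {Site 2, Site 4} ships for at least 253.
Compare {Site 2, Site 3, Site 4}: its best feasible assignment gives total 668.
Compare {Site 1, Site 2, Site 4}: its best feasible assignment gives total 688.
Every other set of open sites that can feasibly serve all demand totals ≥ 668 even under its best assignment. Minimum: 570.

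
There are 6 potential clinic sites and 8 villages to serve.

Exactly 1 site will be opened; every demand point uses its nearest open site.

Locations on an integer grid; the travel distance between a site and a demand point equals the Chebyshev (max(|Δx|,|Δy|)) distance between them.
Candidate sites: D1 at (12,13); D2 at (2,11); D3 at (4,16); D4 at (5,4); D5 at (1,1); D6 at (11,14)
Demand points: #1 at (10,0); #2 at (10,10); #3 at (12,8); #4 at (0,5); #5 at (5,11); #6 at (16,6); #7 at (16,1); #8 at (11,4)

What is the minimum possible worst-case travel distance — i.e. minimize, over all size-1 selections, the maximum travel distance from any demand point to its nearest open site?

11

Open {D4}.
  Farthest demand point is #6 at travel distance 11 (to D4); all others are ≤ 11.
With {D1} the worst case is 13.
With {D2} the worst case is 14.
No size-1 selection achieves below 11.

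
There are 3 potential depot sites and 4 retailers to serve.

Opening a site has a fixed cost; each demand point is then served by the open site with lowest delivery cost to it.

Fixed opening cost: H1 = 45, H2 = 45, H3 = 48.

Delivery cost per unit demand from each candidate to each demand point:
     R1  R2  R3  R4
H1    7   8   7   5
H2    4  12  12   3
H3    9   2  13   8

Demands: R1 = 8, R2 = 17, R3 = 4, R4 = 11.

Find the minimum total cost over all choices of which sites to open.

240

Open {H2, H3}: assign each demand point to its cheapest open site.
  R1→H2 8×4=32, R2→H3 17×2=34, R3→H2 4×12=48, R4→H2 11×3=33
  delivery cost 147, fixed 93 → total 240.
Compare {H1, H2, H3}: delivery cost 127 + fixed 138 = 265.
Compare {H1, H3}: delivery cost 173 + fixed 93 = 266.
Compare {H3}: delivery cost 246 + fixed 48 = 294.
All other subsets cost ≥ 265. Minimum total cost: 240.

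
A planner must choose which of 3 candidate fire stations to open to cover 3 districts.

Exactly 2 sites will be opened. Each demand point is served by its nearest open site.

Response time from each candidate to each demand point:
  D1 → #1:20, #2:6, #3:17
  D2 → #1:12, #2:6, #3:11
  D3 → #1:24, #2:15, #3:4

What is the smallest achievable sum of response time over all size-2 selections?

Open {D2, D3}.
  #1→D2 12, #2→D2 6, #3→D3 4  ⇒ total 22.
Compare {D1, D2}: total 29.
Compare {D1, D3}: total 30.

22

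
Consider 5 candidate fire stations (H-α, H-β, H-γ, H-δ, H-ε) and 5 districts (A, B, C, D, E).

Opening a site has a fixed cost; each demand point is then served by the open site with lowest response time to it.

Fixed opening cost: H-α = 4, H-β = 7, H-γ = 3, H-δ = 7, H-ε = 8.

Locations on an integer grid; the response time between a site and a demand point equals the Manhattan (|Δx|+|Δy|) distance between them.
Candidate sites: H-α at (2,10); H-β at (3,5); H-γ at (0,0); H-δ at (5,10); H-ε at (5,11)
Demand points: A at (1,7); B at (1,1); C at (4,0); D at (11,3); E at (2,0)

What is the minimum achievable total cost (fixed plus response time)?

32

Open {H-β, H-γ}: assign each demand point to its cheapest open site.
  A→H-β 4, B→H-γ 2, C→H-γ 4, D→H-β 10, E→H-γ 2
  response time 22, fixed 10 → total 32.
Compare {H-γ}: response time 30 + fixed 3 = 33.
Compare {H-α, H-γ}: response time 26 + fixed 7 = 33.
Compare {H-α, H-β, H-γ}: response time 22 + fixed 14 = 36.
All other subsets cost ≥ 33. Minimum total cost: 32.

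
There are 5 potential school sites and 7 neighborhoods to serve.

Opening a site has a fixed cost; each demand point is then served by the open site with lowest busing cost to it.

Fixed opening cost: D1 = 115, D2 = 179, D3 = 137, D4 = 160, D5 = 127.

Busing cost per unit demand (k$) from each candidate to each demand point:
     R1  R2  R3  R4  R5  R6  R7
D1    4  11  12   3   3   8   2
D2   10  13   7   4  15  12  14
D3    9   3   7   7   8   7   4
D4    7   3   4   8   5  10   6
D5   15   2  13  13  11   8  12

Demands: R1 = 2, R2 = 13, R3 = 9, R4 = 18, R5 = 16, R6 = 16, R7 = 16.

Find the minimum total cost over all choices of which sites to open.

Open {D1, D3}: assign each demand point to its cheapest open site.
  R1→D1 2×4=8, R2→D3 13×3=39, R3→D3 9×7=63, R4→D1 18×3=54, R5→D1 16×3=48, R6→D3 16×7=112, R7→D1 16×2=32
  busing cost 356, fixed 252 → total 608.
Compare {D1, D4}: busing cost 345 + fixed 275 = 620.
Compare {D1}: busing cost 521 + fixed 115 = 636.
Compare {D1, D5}: busing cost 404 + fixed 242 = 646.
All other subsets cost ≥ 620. Minimum total cost: 608.

608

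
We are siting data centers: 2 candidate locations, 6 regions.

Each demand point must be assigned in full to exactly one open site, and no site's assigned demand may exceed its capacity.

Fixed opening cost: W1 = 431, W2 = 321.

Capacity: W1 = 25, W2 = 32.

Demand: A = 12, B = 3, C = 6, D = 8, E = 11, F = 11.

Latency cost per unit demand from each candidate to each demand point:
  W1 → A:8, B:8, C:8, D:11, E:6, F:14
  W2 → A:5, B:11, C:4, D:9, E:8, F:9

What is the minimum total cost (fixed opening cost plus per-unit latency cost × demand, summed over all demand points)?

1113

Open {W1, W2}; cheapest assignment that respects the capacities:
  W1 (cap 25, load 22): B, D, E — cost 3×8 + 8×11 + 11×6 = 178
  W2 (cap 32, load 29): A, C, F — cost 12×5 + 6×4 + 11×9 = 183
  Shipping 361, fixed 752 → total 1113.
  Any other capacity-feasible assignment to {W1, W2} ships for at least 361.
Total demand is 51 and no other set of sites has combined capacity ≥ 51, so {W1, W2} is the only feasible choice of open sites. Minimum: 1113.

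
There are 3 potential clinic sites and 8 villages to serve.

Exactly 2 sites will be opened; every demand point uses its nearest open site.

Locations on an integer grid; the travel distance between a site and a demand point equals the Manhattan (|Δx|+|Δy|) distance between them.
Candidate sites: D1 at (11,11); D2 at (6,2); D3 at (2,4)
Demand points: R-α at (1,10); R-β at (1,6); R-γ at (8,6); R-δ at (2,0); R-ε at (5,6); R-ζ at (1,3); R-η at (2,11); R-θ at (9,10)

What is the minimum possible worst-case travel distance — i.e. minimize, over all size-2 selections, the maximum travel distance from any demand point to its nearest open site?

8

Open {D1, D3}.
  Farthest demand point is R-γ at travel distance 8 (to D1); all others are ≤ 8.
With {D1, D2} the worst case is 11.
With {D2, D3} the worst case is 11.
No size-2 selection achieves below 8.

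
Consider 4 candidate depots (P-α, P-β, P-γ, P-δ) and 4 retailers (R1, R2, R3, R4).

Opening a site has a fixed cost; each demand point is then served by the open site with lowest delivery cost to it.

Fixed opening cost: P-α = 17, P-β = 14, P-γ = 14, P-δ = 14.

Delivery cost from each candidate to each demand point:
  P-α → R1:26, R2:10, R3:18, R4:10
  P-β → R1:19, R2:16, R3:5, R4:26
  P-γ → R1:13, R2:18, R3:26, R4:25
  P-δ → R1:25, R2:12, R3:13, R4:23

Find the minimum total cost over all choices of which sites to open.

75

Open {P-α, P-β}: assign each demand point to its cheapest open site.
  R1→P-β 19, R2→P-α 10, R3→P-β 5, R4→P-α 10
  delivery cost 44, fixed 31 → total 75.
Compare {P-β}: delivery cost 66 + fixed 14 = 80.
Compare {P-α}: delivery cost 64 + fixed 17 = 81.
Compare {P-α, P-γ}: delivery cost 51 + fixed 31 = 82.
All other subsets cost ≥ 80. Minimum total cost: 75.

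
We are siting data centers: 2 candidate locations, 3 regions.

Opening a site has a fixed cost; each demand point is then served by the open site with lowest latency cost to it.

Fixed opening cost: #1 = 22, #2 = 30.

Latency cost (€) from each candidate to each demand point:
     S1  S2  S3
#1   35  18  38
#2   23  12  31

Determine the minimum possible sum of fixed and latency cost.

Open {#2}: assign each demand point to its cheapest open site.
  S1→#2 23, S2→#2 12, S3→#2 31
  latency cost 66, fixed 30 → total 96.
Compare {#1}: latency cost 91 + fixed 22 = 113.
Compare {#1, #2}: latency cost 66 + fixed 52 = 118.

96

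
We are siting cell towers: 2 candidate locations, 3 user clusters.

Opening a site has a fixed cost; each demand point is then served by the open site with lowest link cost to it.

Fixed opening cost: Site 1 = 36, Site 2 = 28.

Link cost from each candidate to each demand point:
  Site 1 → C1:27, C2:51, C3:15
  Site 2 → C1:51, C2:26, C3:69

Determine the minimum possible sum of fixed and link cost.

Open {Site 1}: assign each demand point to its cheapest open site.
  C1→Site 1 27, C2→Site 1 51, C3→Site 1 15
  link cost 93, fixed 36 → total 129.
Compare {Site 1, Site 2}: link cost 68 + fixed 64 = 132.
Compare {Site 2}: link cost 146 + fixed 28 = 174.

129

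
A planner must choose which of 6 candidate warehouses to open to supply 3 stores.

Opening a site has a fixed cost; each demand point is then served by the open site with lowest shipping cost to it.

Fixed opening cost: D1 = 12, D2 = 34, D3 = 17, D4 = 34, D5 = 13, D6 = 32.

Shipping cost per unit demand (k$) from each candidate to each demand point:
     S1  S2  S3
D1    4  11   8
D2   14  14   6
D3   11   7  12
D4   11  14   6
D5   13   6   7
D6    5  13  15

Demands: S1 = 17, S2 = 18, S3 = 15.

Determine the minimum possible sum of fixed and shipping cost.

Open {D1, D5}: assign each demand point to its cheapest open site.
  S1→D1 17×4=68, S2→D5 18×6=108, S3→D5 15×7=105
  shipping cost 281, fixed 25 → total 306.
Compare {D1, D3, D5}: shipping cost 281 + fixed 42 = 323.
Compare {D1, D2, D5}: shipping cost 266 + fixed 59 = 325.
Compare {D1, D4, D5}: shipping cost 266 + fixed 59 = 325.
All other subsets cost ≥ 323. Minimum total cost: 306.

306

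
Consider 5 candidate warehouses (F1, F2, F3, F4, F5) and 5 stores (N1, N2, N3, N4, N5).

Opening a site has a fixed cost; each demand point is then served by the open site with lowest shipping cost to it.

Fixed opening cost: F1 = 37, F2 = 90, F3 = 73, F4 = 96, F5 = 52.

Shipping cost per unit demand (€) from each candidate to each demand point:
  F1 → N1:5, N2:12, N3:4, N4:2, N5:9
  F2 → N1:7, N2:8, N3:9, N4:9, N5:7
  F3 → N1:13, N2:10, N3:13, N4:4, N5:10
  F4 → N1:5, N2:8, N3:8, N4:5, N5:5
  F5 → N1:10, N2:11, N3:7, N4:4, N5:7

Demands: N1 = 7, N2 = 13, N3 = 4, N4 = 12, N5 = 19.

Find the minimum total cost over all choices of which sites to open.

407

Open {F1, F4}: assign each demand point to its cheapest open site.
  N1→F1 7×5=35, N2→F4 13×8=104, N3→F1 4×4=16, N4→F1 12×2=24, N5→F4 19×5=95
  shipping cost 274, fixed 133 → total 407.
Compare {F4}: shipping cost 326 + fixed 96 = 422.
Compare {F1}: shipping cost 402 + fixed 37 = 439.
Compare {F1, F2}: shipping cost 312 + fixed 127 = 439.
All other subsets cost ≥ 422. Minimum total cost: 407.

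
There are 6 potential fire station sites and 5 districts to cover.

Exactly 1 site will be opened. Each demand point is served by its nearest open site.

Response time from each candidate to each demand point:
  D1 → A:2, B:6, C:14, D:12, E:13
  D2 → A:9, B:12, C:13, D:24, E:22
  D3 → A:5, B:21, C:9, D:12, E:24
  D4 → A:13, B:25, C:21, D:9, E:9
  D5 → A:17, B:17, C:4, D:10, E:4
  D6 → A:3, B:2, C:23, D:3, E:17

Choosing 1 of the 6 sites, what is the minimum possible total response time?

47

Open {D1}.
  A→D1 2, B→D1 6, C→D1 14, D→D1 12, E→D1 13  ⇒ total 47.
Compare {D6}: total 48.
Compare {D5}: total 52.
No size-1 selection does better; minimum is 47.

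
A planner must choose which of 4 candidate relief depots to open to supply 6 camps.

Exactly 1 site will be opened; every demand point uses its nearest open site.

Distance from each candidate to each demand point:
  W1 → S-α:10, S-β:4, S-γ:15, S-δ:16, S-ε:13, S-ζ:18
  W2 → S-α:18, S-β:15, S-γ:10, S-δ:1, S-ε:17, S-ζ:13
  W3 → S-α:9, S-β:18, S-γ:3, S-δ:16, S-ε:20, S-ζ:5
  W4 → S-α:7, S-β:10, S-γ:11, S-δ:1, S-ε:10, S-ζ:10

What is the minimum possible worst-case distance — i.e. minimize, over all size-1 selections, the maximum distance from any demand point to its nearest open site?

Open {W4}.
  Farthest demand point is S-γ at distance 11 (to W4); all others are ≤ 11.
With {W1} the worst case is 18.
With {W2} the worst case is 18.
No size-1 selection achieves below 11.

11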